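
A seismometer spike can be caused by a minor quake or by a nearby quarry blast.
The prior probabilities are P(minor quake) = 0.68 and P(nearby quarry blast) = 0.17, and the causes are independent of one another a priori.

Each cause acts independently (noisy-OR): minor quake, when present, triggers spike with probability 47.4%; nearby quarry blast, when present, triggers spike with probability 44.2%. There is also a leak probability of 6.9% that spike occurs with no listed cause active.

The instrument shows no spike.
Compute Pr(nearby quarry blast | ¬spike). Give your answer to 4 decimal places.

Pr(nearby quarry blast | ¬spike) ≈ 0.1026

Under noisy-OR, P(spike | causes) = 1 − (1−0.069)·∏(1−qᵢ) over the active causes.
Numerator (weight on configurations with nearby quarry blast): 0.028261 + 0.031588 = 0.059849
Normalizer over all consistent configurations: 0.931×0.32×0.83 + 0.519498×0.32×0.17 + 0.489706×0.68×0.83 + 0.273256×0.68×0.17 = 0.583513
P(nearby quarry blast | ¬spike) = 0.059849/0.583513 ≈ 0.1026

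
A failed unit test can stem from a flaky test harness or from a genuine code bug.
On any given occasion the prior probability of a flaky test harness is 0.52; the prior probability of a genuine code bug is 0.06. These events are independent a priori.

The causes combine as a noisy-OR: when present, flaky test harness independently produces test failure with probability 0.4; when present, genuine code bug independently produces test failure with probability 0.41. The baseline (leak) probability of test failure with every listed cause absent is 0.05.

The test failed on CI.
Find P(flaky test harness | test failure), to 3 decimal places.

Under noisy-OR, P(test failure | causes) = 1 − (1−0.05)·∏(1−qᵢ) over the active causes.
By total probability over the 4 (flaky test harness, genuine code bug) configurations:
  P(test failure) = 0.05·0.48·0.94 + 0.4395·0.48·0.06 + 0.43·0.52·0.94 + 0.6637·0.52·0.06
        = 0.022560 + 0.012658 + 0.210184 + 0.020707 = 0.266109
Configurations with flaky test harness contribute 0.230891, so
  P(flaky test harness | test failure) = 0.230891 / 0.266109 ≈ 0.868

P(flaky test harness | test failure) ≈ 0.868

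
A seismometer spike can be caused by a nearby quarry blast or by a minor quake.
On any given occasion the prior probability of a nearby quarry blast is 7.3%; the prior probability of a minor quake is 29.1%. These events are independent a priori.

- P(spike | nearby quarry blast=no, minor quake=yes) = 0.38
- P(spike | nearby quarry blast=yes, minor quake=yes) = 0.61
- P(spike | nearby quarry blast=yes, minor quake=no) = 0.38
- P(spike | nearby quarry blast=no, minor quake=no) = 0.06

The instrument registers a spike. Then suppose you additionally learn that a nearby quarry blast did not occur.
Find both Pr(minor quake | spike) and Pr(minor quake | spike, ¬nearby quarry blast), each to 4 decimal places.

P(spike) = 0.06×0.927×0.709 + 0.38×0.927×0.291 + 0.38×0.073×0.709 + 0.61×0.073×0.291 = 0.039435 + 0.102508 + 0.019668 + 0.012958 = 0.174569
The minor quake-present share is 0.102508 + 0.012958 = 0.115466.
Hence the posterior is 0.115466/0.174569 ≈ 0.6614.

Now also conditioning on nearby quarry blast≠true:
P(spike | ¬nearby quarry blast) = 0.06·0.709 + 0.38·0.291 = 0.042540 + 0.110580 = 0.153120
Restricting to configurations with minor quake present: 0.38·0.291 = 0.110580.
So P(minor quake | spike, ¬nearby quarry blast) = 0.110580/0.153120 ≈ 0.7222.

Pr(minor quake | spike) ≈ 0.6614; Pr(minor quake | spike, ¬nearby quarry blast) ≈ 0.7222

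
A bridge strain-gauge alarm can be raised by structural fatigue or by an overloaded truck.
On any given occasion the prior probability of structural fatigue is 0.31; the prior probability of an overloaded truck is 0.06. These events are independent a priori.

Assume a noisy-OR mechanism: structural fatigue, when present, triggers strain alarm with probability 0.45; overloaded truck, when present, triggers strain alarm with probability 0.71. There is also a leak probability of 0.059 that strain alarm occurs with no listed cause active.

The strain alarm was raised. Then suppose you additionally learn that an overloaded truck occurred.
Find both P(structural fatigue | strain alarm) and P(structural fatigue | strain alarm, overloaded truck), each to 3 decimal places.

P(structural fatigue | strain alarm) ≈ 0.696; P(structural fatigue | strain alarm, overloaded truck) ≈ 0.344

Under noisy-OR, P(strain alarm | causes) = 1 − (1−0.059)·∏(1−qᵢ) over the active causes.
P(strain alarm) = 0.059×0.69×0.94 + 0.72711×0.69×0.06 + 0.48245×0.31×0.94 + 0.849911×0.31×0.06 = 0.038267 + 0.030102 + 0.140586 + 0.015808 = 0.224763
The structural fatigue-present share is 0.140586 + 0.015808 = 0.156394.
Hence the posterior is 0.156394/0.224763 ≈ 0.696.

With the extra evidence:
Enumerate both values of structural fatigue and weight by the priors:
  P(strain alarm | overloaded truck) = 0.72711*0.69 + 0.849911*0.31
        = 0.501706 + 0.263472 = 0.765178
Keeping only the structural fatigue-present terms gives 0.263472, so
  P(structural fatigue | strain alarm, overloaded truck) = 0.263472 / 0.765178 ≈ 0.344
The drop from 0.696 to 0.344 is the explaining-away (discounting) effect.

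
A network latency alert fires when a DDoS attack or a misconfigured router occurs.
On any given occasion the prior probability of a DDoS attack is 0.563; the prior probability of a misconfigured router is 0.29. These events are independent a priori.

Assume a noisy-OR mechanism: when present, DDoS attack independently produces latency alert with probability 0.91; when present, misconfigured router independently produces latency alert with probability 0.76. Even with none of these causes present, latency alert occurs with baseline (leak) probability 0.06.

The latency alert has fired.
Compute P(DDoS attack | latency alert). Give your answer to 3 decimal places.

Under noisy-OR, P(latency alert | causes) = 1 − (1−0.06)·∏(1−qᵢ) over the active causes.
P(latency alert) = 0.06×0.437×0.71 + 0.7744×0.437×0.29 + 0.9154×0.563×0.71 + 0.979696×0.563×0.29 = 0.018616 + 0.098140 + 0.365913 + 0.159955 = 0.642624
The DDoS attack-present share is 0.365913 + 0.159955 = 0.525868.
P(DDoS attack | latency alert) = 0.525868 / 0.642624 ≈ 0.818

P(DDoS attack | latency alert) ≈ 0.818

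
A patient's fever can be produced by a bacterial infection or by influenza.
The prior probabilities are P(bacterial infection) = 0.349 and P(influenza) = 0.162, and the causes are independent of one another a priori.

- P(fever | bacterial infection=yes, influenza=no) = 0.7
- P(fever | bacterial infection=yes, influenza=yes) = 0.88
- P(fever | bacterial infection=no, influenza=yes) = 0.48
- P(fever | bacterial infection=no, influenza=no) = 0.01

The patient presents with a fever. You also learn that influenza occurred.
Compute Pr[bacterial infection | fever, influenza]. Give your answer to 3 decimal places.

By total probability over both values of bacterial infection:
  P(fever | influenza) = 0.48×0.651 + 0.88×0.349
        = 0.312480 + 0.307120 = 0.619600
Configurations with bacterial infection contribute 0.307120, so
  P(bacterial infection | fever, influenza) = 0.307120 / 0.619600 ≈ 0.496

Pr[bacterial infection | fever, influenza] ≈ 0.496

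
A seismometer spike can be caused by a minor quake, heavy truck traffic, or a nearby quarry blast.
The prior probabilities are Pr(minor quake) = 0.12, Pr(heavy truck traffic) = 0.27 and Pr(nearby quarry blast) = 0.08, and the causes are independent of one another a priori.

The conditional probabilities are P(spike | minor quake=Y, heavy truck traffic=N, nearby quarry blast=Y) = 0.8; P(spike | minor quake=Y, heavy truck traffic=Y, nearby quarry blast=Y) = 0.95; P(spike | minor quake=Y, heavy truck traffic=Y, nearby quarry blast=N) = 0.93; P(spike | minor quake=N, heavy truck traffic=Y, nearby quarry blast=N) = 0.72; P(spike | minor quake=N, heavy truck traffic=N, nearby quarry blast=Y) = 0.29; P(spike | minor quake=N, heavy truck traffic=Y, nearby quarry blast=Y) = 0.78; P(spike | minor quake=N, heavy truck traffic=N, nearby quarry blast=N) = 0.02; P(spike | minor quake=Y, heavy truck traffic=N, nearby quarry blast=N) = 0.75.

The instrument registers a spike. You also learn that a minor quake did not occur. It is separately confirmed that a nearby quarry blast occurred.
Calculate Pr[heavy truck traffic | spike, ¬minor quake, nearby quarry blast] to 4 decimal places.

Pr[heavy truck traffic | spike, ¬minor quake, nearby quarry blast] ≈ 0.4987

P(spike | ¬minor quake, nearby quarry blast) = 0.29*0.73 + 0.78*0.27 = 0.211700 + 0.210600 = 0.422300
Restricting to configurations with heavy truck traffic present: 0.78*0.27 = 0.210600.
P(heavy truck traffic | spike, ¬minor quake, nearby quarry blast) = 0.210600 / 0.422300 ≈ 0.4987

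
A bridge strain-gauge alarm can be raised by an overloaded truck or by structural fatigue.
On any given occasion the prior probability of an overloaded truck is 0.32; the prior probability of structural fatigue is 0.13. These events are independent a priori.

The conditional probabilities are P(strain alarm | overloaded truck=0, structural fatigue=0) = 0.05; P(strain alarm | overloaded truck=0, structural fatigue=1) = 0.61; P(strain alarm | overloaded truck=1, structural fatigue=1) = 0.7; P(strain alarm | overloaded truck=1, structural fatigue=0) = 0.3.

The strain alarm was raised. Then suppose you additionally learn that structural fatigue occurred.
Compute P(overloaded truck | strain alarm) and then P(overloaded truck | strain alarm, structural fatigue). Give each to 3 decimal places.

By total probability over the 4 (overloaded truck, structural fatigue) configurations:
  P(strain alarm) = 0.05×0.68×0.87 + 0.61×0.68×0.13 + 0.3×0.32×0.87 + 0.7×0.32×0.13
        = 0.029580 + 0.053924 + 0.083520 + 0.029120 = 0.196144
Configurations with overloaded truck contribute 0.112640, so
  P(overloaded truck | strain alarm) = 0.112640 / 0.196144 ≈ 0.574

Now also conditioning on structural fatigue=true:
P(strain alarm | structural fatigue) = 0.61×0.68 + 0.7×0.32 = 0.414800 + 0.224000 = 0.638800
Restricting to configurations with overloaded truck present: 0.7×0.32 = 0.224000.
So P(overloaded truck | strain alarm, structural fatigue) = 0.224000/0.638800 ≈ 0.351.

P(overloaded truck | strain alarm) ≈ 0.574; P(overloaded truck | strain alarm, structural fatigue) ≈ 0.351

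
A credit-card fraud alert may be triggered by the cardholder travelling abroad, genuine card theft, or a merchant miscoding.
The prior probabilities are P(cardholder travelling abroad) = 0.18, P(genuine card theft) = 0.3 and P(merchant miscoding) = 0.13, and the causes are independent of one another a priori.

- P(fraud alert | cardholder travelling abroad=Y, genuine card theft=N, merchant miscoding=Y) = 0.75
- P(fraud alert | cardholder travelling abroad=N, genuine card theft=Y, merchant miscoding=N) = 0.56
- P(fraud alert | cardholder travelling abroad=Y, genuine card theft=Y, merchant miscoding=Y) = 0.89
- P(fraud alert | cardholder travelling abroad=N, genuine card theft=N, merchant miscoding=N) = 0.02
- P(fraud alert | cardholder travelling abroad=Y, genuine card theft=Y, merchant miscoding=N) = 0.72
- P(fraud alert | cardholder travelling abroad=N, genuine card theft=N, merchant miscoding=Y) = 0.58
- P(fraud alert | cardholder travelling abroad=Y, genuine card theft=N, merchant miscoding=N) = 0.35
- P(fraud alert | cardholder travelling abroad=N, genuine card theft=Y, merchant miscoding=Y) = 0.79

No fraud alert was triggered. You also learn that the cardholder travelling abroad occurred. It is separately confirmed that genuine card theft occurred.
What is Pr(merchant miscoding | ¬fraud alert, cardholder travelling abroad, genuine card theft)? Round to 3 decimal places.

Pr(merchant miscoding | ¬fraud alert, cardholder travelling abroad, genuine card theft) ≈ 0.055

P(¬fraud alert | cardholder travelling abroad, genuine card theft) = 0.28·0.87 + 0.11·0.13 = 0.243600 + 0.014300 = 0.257900
Of this, 0.014300 comes from 0.11·0.13 (the merchant miscoding=true cases).
P(merchant miscoding | ¬fraud alert, cardholder travelling abroad, genuine card theft) = 0.014300 / 0.257900 ≈ 0.055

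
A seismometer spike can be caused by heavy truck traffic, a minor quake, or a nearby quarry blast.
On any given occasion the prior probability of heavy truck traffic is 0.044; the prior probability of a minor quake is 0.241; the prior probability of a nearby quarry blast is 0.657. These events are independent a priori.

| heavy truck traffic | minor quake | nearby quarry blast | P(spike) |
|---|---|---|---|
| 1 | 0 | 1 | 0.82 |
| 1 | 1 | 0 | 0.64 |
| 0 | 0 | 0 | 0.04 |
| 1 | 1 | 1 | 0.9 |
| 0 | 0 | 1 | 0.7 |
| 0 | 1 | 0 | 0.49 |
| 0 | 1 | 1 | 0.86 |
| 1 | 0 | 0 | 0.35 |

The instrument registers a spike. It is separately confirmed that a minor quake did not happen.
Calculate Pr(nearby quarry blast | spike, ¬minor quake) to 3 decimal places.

Numerator (weight on configurations with nearby quarry blast): 0.439664 + 0.023705 = 0.463369
Denominator P(spike | ¬minor quake): 0.04·0.956·0.343 + 0.7·0.956·0.657 + 0.35·0.044·0.343 + 0.82·0.044·0.657 = 0.481767
P(nearby quarry blast | spike, ¬minor quake) = 0.463369/0.481767 ≈ 0.962

Pr(nearby quarry blast | spike, ¬minor quake) ≈ 0.962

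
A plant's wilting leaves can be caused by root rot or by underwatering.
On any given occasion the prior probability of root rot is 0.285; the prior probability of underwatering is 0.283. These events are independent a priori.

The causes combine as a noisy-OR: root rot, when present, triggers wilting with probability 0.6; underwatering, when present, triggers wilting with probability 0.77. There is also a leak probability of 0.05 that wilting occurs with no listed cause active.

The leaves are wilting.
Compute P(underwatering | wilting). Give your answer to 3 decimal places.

P(underwatering | wilting) ≈ 0.603

Under noisy-OR, P(wilting | causes) = 1 − (1−0.05)·∏(1−qᵢ) over the active causes.
Enumerate the 4 (root rot, underwatering) configurations and weight by the priors:
  P(wilting) = 0.05*0.715*0.717 + 0.7815*0.715*0.283 + 0.62*0.285*0.717 + 0.9126*0.285*0.283
        = 0.025633 + 0.158133 + 0.126694 + 0.073606 = 0.384066
The terms with underwatering present sum to 0.231739, so
  P(underwatering | wilting) = 0.231739 / 0.384066 ≈ 0.603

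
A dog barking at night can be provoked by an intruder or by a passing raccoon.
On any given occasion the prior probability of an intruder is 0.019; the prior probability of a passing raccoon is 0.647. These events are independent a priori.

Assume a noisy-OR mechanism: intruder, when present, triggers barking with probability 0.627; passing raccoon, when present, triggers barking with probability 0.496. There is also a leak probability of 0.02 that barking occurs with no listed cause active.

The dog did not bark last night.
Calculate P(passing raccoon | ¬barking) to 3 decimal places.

P(passing raccoon | ¬barking) ≈ 0.480

Under noisy-OR, P(barking | causes) = 1 − (1−0.02)·∏(1−qᵢ) over the active causes.
Numerator (weight on configurations with passing raccoon): 0.313494 + 0.002265 = 0.315759
The normalizing constant is 0.98×0.981×0.353 + 0.49392×0.981×0.647 + 0.36554×0.019×0.353 + 0.184232×0.019×0.647 = 0.657578
Posterior = 0.315759 / 0.657578 ≈ 0.480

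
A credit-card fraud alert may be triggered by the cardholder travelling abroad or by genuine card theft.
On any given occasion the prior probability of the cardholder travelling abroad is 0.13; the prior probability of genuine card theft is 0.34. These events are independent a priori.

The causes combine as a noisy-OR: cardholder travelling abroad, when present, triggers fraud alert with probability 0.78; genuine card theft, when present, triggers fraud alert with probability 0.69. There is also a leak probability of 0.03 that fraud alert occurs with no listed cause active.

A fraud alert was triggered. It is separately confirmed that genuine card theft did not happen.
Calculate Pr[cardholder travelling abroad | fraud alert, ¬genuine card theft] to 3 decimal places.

Pr[cardholder travelling abroad | fraud alert, ¬genuine card theft] ≈ 0.797

Under noisy-OR, P(fraud alert | causes) = 1 − (1−0.03)·∏(1−qᵢ) over the active causes.
Sum P(fraud alert|·) weighted by the priors over both values of cardholder travelling abroad:
  P(fraud alert | ¬genuine card theft) = 0.03*0.87 + 0.7866*0.13
        = 0.026100 + 0.102258 = 0.128358
The terms with cardholder travelling abroad present sum to 0.102258, so
  P(cardholder travelling abroad | fraud alert, ¬genuine card theft) = 0.102258 / 0.128358 ≈ 0.797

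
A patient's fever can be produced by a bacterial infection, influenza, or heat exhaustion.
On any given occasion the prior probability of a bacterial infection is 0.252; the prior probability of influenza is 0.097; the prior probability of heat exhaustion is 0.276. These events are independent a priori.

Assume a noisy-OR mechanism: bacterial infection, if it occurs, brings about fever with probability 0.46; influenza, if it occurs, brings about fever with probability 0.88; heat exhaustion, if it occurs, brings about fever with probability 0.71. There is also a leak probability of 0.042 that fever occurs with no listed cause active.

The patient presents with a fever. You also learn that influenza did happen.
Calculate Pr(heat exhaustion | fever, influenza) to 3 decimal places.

Pr(heat exhaustion | fever, influenza) ≈ 0.292

Under noisy-OR, P(fever | causes) = 1 − (1−0.042)·∏(1−qᵢ) over the active causes.
By total probability over the 4 (bacterial infection, heat exhaustion) configurations:
  P(fever | influenza) = 0.88504·0.748·0.724 + 0.966662·0.748·0.276 + 0.937922·0.252·0.724 + 0.981997·0.252·0.276
        = 0.479295 + 0.199565 + 0.171122 + 0.068300 = 0.918282
Configurations with heat exhaustion contribute 0.267865, so
  P(heat exhaustion | fever, influenza) = 0.267865 / 0.918282 ≈ 0.292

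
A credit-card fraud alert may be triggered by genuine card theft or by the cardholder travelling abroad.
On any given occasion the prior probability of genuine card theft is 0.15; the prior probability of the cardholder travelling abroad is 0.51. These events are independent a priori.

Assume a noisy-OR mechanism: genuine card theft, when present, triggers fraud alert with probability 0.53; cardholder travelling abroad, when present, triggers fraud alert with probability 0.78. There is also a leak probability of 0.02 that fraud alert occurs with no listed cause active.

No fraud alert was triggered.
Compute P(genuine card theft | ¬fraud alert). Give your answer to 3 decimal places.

P(genuine card theft | ¬fraud alert) ≈ 0.077

Under noisy-OR, P(fraud alert | causes) = 1 − (1−0.02)·∏(1−qᵢ) over the active causes.
Enumerate the 4 (genuine card theft, cardholder travelling abroad) configurations and weight by the priors:
  P(¬fraud alert) = 0.98*0.85*0.49 + 0.2156*0.85*0.51 + 0.4606*0.15*0.49 + 0.101332*0.15*0.51
        = 0.408170 + 0.093463 + 0.033854 + 0.007752 = 0.543239
The terms with genuine card theft present sum to 0.041606, so
  P(genuine card theft | ¬fraud alert) = 0.041606 / 0.543239 ≈ 0.077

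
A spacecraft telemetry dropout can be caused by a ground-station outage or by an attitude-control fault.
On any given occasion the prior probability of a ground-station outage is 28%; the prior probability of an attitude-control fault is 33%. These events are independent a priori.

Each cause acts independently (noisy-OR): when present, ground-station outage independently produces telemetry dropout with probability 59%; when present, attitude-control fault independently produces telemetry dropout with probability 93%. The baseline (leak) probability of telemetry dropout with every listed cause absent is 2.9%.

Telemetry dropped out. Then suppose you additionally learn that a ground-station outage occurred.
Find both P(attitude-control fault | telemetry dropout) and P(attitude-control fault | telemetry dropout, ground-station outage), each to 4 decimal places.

P(attitude-control fault | telemetry dropout) ≈ 0.7104; P(attitude-control fault | telemetry dropout, ground-station outage) ≈ 0.4431

Under noisy-OR, P(telemetry dropout | causes) = 1 − (1−0.029)·∏(1−qᵢ) over the active causes.
P(telemetry dropout) = 0.029*0.72*0.67 + 0.93203*0.72*0.33 + 0.60189*0.28*0.67 + 0.972132*0.28*0.33 = 0.013990 + 0.221450 + 0.112915 + 0.089825 = 0.438180
Restricting to configurations with attitude-control fault present: 0.221450 + 0.089825 = 0.311275.
So P(attitude-control fault | telemetry dropout) = 0.311275/0.438180 ≈ 0.7104.

With the extra evidence:
Numerator (weight on configurations with attitude-control fault): 0.972132·0.33 = 0.320804
Normalizer over all consistent configurations: 0.60189·0.67 + 0.972132·0.33 = 0.724070
Posterior = 0.320804 / 0.724070 ≈ 0.4431
This is intercausal reasoning (explaining away): once ground-station outage accounts for the telemetry dropout, attitude-control fault becomes less likely.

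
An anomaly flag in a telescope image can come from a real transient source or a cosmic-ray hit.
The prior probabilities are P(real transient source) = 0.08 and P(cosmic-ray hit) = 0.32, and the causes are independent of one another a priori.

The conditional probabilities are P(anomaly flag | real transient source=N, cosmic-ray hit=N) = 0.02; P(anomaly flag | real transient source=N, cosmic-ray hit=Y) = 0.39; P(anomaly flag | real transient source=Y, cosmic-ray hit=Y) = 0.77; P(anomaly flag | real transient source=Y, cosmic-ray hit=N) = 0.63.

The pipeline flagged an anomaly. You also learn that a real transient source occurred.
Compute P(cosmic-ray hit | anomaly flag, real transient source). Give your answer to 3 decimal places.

P(cosmic-ray hit | anomaly flag, real transient source) ≈ 0.365

P(anomaly flag | real transient source) = 0.63*0.68 + 0.77*0.32 = 0.428400 + 0.246400 = 0.674800
Of this, 0.246400 comes from 0.77*0.32 (the cosmic-ray hit=true cases).
P(cosmic-ray hit | anomaly flag, real transient source) = 0.246400 / 0.674800 ≈ 0.365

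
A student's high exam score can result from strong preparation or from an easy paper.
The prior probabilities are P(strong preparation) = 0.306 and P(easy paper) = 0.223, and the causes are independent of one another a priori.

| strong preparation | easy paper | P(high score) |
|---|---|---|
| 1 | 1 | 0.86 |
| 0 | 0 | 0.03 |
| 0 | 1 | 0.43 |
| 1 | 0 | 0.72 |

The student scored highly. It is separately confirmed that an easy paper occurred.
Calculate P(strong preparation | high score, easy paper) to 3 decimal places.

P(strong preparation | high score, easy paper) ≈ 0.469

P(high score | easy paper) = 0.43·0.694 + 0.86·0.306 = 0.298420 + 0.263160 = 0.561580
The strong preparation-present share is 0.86·0.306 = 0.263160.
P(strong preparation | high score, easy paper) = 0.263160 / 0.561580 ≈ 0.469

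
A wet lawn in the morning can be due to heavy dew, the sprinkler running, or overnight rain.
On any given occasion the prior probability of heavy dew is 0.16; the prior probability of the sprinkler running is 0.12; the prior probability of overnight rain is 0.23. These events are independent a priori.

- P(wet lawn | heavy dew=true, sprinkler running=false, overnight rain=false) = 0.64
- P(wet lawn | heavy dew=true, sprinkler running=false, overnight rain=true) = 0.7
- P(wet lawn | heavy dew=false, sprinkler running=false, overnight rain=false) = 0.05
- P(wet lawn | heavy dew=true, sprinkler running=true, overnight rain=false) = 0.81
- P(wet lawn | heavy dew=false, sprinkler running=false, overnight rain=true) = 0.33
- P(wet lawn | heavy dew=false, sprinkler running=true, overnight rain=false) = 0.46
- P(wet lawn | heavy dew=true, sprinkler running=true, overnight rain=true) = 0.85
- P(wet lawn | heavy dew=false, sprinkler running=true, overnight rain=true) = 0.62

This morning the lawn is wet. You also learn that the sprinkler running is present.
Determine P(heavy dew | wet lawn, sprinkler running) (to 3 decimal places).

P(heavy dew | wet lawn, sprinkler running) ≈ 0.239

Enumerate the 4 (heavy dew, overnight rain) configurations and weight by the priors:
  P(wet lawn | sprinkler running) = 0.46·0.84·0.77 + 0.62·0.84·0.23 + 0.81·0.16·0.77 + 0.85·0.16·0.23
        = 0.297528 + 0.119784 + 0.099792 + 0.031280 = 0.548384
The terms with heavy dew present sum to 0.131072, so
  P(heavy dew | wet lawn, sprinkler running) = 0.131072 / 0.548384 ≈ 0.239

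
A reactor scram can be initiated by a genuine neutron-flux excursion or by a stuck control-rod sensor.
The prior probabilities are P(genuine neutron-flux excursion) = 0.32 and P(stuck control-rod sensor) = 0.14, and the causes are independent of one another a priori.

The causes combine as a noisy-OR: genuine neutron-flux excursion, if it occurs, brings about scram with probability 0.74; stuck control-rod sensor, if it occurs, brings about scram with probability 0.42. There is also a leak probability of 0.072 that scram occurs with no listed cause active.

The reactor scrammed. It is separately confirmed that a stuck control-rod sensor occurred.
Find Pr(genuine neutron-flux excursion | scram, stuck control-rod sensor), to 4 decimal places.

Pr(genuine neutron-flux excursion | scram, stuck control-rod sensor) ≈ 0.4671

Under noisy-OR, P(scram | causes) = 1 − (1−0.072)·∏(1−qᵢ) over the active causes.
Weight on genuine neutron-flux excursion=true, given the evidence: 0.860058·0.32 = 0.275219
Normalizer over all consistent configurations: 0.46176·0.68 + 0.860058·0.32 = 0.589216
Posterior = 0.275219 / 0.589216 ≈ 0.4671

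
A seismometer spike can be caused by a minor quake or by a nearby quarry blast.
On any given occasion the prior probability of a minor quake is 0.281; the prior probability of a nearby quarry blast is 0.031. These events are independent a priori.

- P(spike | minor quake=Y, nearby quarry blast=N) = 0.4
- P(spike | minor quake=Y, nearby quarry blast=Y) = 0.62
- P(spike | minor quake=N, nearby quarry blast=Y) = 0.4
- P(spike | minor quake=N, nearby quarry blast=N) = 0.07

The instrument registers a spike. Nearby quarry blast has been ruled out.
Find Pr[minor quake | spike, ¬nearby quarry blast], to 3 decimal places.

P(spike | ¬nearby quarry blast) = 0.07*0.719 + 0.4*0.281 = 0.050330 + 0.112400 = 0.162730
Of this, 0.112400 comes from 0.4*0.281 (the minor quake=true cases).
So P(minor quake | spike, ¬nearby quarry blast) = 0.112400/0.162730 ≈ 0.691.

Pr[minor quake | spike, ¬nearby quarry blast] ≈ 0.691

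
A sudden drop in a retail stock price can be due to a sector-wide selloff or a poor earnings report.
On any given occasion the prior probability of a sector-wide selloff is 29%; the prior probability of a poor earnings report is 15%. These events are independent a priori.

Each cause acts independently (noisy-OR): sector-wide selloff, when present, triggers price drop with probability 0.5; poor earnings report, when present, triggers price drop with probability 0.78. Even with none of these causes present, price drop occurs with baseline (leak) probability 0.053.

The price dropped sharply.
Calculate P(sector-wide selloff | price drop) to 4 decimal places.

P(sector-wide selloff | price drop) ≈ 0.5920

Under noisy-OR, P(price drop | causes) = 1 − (1−0.053)·∏(1−qᵢ) over the active causes.
Sum P(price drop|·) weighted by the priors over the 4 (sector-wide selloff, poor earnings report) configurations:
  P(price drop) = 0.053×0.71×0.85 + 0.79166×0.71×0.15 + 0.5265×0.29×0.85 + 0.89583×0.29×0.15
        = 0.031985 + 0.084312 + 0.129782 + 0.038969 = 0.285048
Keeping only the sector-wide selloff-present terms gives 0.168751, so
  P(sector-wide selloff | price drop) = 0.168751 / 0.285048 ≈ 0.5920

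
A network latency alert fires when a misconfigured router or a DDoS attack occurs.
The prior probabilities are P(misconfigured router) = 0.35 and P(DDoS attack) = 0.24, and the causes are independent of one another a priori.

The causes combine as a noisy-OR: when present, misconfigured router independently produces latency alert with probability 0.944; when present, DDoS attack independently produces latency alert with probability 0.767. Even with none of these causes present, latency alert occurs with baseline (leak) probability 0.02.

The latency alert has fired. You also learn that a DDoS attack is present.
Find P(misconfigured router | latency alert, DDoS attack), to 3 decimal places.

P(misconfigured router | latency alert, DDoS attack) ≈ 0.408

Under noisy-OR, P(latency alert | causes) = 1 − (1−0.02)·∏(1−qᵢ) over the active causes.
P(latency alert | DDoS attack) = 0.77166×0.65 + 0.987213×0.35 = 0.501579 + 0.345525 = 0.847104
Of this, 0.345525 comes from 0.987213×0.35 (the misconfigured router=true cases).
So P(misconfigured router | latency alert, DDoS attack) = 0.345525/0.847104 ≈ 0.408.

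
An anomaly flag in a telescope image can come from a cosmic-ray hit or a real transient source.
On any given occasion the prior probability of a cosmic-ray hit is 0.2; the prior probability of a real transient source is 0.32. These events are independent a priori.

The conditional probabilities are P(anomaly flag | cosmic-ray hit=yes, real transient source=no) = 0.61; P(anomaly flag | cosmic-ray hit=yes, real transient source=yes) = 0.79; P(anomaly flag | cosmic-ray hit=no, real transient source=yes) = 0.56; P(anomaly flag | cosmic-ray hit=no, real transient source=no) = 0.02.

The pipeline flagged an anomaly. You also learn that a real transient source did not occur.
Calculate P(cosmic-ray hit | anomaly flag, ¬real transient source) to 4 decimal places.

P(cosmic-ray hit | anomaly flag, ¬real transient source) ≈ 0.8841

Enumerate both values of cosmic-ray hit and weight by the priors:
  P(anomaly flag | ¬real transient source) = 0.02*0.8 + 0.61*0.2
        = 0.016000 + 0.122000 = 0.138000
Configurations with cosmic-ray hit contribute 0.122000, so
  P(cosmic-ray hit | anomaly flag, ¬real transient source) = 0.122000 / 0.138000 ≈ 0.8841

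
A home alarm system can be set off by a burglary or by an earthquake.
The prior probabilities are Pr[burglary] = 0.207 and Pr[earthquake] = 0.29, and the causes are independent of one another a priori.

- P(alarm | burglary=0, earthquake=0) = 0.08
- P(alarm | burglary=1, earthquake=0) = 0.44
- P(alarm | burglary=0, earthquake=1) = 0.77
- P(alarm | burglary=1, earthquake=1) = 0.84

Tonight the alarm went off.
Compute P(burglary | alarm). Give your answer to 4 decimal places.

P(burglary | alarm) ≈ 0.3413

Enumerate the 4 (burglary, earthquake) configurations and weight by the priors:
  P(alarm) = 0.08·0.793·0.71 + 0.77·0.793·0.29 + 0.44·0.207·0.71 + 0.84·0.207·0.29
        = 0.045042 + 0.177077 + 0.064667 + 0.050425 = 0.337211
The terms with burglary present sum to 0.115092, so
  P(burglary | alarm) = 0.115092 / 0.337211 ≈ 0.3413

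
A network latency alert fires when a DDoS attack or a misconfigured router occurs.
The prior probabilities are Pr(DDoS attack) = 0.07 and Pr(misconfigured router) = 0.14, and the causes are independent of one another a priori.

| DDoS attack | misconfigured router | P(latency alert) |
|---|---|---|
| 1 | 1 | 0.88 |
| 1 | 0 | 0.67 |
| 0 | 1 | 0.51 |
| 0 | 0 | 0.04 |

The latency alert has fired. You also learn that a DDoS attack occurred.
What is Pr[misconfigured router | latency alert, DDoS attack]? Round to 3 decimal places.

For the numerator, keep only misconfigured router=true terms: 0.88·0.14 = 0.123200
The normalizing constant is 0.67·0.86 + 0.88·0.14 = 0.699400
P(misconfigured router | latency alert, DDoS attack) = 0.123200/0.699400 ≈ 0.176

Pr[misconfigured router | latency alert, DDoS attack] ≈ 0.176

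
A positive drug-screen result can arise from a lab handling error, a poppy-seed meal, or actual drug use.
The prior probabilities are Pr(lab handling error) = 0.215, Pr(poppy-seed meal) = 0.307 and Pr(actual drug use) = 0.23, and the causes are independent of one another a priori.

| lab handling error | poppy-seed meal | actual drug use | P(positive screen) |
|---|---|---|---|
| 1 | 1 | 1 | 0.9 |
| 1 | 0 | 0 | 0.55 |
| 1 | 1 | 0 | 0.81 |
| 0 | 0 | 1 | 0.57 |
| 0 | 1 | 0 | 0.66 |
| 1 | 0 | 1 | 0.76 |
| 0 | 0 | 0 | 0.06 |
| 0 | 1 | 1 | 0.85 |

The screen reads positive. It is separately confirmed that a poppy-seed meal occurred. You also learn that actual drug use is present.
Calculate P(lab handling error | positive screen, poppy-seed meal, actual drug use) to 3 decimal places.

P(positive screen | poppy-seed meal, actual drug use) = 0.85×0.785 + 0.9×0.215 = 0.667250 + 0.193500 = 0.860750
The lab handling error-present share is 0.9×0.215 = 0.193500.
P(lab handling error | positive screen, poppy-seed meal, actual drug use) = 0.193500 / 0.860750 ≈ 0.225

P(lab handling error | positive screen, poppy-seed meal, actual drug use) ≈ 0.225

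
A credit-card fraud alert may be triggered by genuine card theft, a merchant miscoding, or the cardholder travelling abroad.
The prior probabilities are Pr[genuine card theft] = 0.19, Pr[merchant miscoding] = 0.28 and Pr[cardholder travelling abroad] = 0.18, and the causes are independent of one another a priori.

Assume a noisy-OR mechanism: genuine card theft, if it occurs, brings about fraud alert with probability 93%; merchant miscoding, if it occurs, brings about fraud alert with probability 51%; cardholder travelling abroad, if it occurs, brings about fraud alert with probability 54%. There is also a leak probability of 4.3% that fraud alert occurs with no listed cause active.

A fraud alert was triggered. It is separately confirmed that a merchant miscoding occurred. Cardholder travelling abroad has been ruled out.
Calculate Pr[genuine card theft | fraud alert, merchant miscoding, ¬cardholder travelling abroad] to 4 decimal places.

Under noisy-OR, P(fraud alert | causes) = 1 − (1−0.043)·∏(1−qᵢ) over the active causes.
Sum P(fraud alert|·) weighted by the priors over both values of genuine card theft:
  P(fraud alert | merchant miscoding, ¬cardholder travelling abroad) = 0.53107*0.81 + 0.967175*0.19
        = 0.430167 + 0.183763 = 0.613930
The terms with genuine card theft present sum to 0.183763, so
  P(genuine card theft | fraud alert, merchant miscoding, ¬cardholder travelling abroad) = 0.183763 / 0.613930 ≈ 0.2993

Pr[genuine card theft | fraud alert, merchant miscoding, ¬cardholder travelling abroad] ≈ 0.2993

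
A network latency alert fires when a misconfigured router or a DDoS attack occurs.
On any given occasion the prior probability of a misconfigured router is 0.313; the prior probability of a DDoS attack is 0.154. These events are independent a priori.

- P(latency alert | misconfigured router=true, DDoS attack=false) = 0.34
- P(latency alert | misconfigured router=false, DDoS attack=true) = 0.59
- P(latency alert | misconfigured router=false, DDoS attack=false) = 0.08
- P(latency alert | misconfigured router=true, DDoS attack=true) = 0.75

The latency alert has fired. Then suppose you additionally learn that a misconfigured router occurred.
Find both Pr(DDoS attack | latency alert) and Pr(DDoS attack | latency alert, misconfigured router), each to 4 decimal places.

By total probability over the 4 (misconfigured router, DDoS attack) configurations:
  P(latency alert) = 0.08×0.687×0.846 + 0.59×0.687×0.154 + 0.34×0.313×0.846 + 0.75×0.313×0.154
        = 0.046496 + 0.062421 + 0.090031 + 0.036152 = 0.235100
Keeping only the DDoS attack-present terms gives 0.098573, so
  P(DDoS attack | latency alert) = 0.098573 / 0.235100 ≈ 0.4193

Now also conditioning on misconfigured router=true:
Enumerate both values of DDoS attack and weight by the priors:
  P(latency alert | misconfigured router) = 0.34×0.846 + 0.75×0.154
        = 0.287640 + 0.115500 = 0.403140
Configurations with DDoS attack contribute 0.115500, so
  P(DDoS attack | latency alert, misconfigured router) = 0.115500 / 0.403140 ≈ 0.2865
This is intercausal reasoning (explaining away): once misconfigured router accounts for the latency alert, DDoS attack becomes less likely.

Pr(DDoS attack | latency alert) ≈ 0.4193; Pr(DDoS attack | latency alert, misconfigured router) ≈ 0.2865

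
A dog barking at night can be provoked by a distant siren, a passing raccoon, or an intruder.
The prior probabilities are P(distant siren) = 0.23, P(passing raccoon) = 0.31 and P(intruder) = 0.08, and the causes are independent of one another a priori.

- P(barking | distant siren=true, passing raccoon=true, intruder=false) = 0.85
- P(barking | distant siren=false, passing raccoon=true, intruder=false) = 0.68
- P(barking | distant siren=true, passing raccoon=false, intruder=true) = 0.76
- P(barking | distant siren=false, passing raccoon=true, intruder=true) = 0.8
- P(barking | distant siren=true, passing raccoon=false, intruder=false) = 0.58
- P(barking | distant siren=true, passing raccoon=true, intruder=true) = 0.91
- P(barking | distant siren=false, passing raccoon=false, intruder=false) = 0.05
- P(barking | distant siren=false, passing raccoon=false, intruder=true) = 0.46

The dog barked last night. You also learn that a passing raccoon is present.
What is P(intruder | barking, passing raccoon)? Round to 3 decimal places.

P(intruder | barking, passing raccoon) ≈ 0.091

Numerator (weight on configurations with intruder): 0.049280 + 0.016744 = 0.066024
Denominator P(barking | passing raccoon): 0.68·0.77·0.92 + 0.8·0.77·0.08 + 0.85·0.23·0.92 + 0.91·0.23·0.08 = 0.727596
Posterior = 0.066024 / 0.727596 ≈ 0.091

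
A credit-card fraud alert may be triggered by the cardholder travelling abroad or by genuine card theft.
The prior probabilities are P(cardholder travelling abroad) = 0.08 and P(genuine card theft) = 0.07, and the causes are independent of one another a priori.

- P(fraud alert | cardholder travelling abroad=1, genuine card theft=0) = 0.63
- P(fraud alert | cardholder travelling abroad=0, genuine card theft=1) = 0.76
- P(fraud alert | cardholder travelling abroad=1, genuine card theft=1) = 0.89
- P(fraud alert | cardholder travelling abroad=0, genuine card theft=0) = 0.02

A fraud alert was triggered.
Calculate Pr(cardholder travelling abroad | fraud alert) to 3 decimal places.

P(fraud alert) = 0.02*0.92*0.93 + 0.76*0.92*0.07 + 0.63*0.08*0.93 + 0.89*0.08*0.07 = 0.017112 + 0.048944 + 0.046872 + 0.004984 = 0.117912
The cardholder travelling abroad-present share is 0.046872 + 0.004984 = 0.051856.
P(cardholder travelling abroad | fraud alert) = 0.051856 / 0.117912 ≈ 0.440

Pr(cardholder travelling abroad | fraud alert) ≈ 0.440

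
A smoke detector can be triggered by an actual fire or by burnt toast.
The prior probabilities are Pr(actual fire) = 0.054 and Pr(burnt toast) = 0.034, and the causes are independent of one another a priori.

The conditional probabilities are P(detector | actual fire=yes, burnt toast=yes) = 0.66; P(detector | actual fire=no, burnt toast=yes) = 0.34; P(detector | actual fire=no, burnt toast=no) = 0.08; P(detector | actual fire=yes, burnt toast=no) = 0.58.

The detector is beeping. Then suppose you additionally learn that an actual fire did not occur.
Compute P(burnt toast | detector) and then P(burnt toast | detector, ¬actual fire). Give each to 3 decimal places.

P(detector) = 0.08×0.946×0.966 + 0.34×0.946×0.034 + 0.58×0.054×0.966 + 0.66×0.054×0.034 = 0.073107 + 0.010936 + 0.030255 + 0.001212 = 0.115510
Restricting to configurations with burnt toast present: 0.010936 + 0.001212 = 0.012148.
Hence the posterior is 0.012148/0.115510 ≈ 0.105.

Now also conditioning on actual fire≠true:
P(detector | ¬actual fire) = 0.08×0.966 + 0.34×0.034 = 0.077280 + 0.011560 = 0.088840
Of this, 0.011560 comes from 0.34×0.034 (the burnt toast=true cases).
P(burnt toast | detector, ¬actual fire) = 0.011560 / 0.088840 ≈ 0.130
Ruling out actual fire raises the posterior on burnt toast — the flip side of explaining away.

P(burnt toast | detector) ≈ 0.105; P(burnt toast | detector, ¬actual fire) ≈ 0.130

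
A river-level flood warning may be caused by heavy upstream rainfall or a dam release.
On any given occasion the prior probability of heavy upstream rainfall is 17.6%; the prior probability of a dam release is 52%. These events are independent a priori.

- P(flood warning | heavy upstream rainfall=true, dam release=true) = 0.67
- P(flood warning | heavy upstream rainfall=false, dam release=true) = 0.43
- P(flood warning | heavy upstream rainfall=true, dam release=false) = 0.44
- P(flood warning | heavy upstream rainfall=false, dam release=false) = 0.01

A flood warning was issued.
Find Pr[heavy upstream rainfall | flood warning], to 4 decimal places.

Pr[heavy upstream rainfall | flood warning] ≈ 0.3435

P(flood warning) = 0.01×0.824×0.48 + 0.43×0.824×0.52 + 0.44×0.176×0.48 + 0.67×0.176×0.52 = 0.003955 + 0.184246 + 0.037171 + 0.061318 = 0.286690
Of this, 0.098489 comes from 0.037171 + 0.061318 (the heavy upstream rainfall=true cases).
So P(heavy upstream rainfall | flood warning) = 0.098489/0.286690 ≈ 0.3435.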